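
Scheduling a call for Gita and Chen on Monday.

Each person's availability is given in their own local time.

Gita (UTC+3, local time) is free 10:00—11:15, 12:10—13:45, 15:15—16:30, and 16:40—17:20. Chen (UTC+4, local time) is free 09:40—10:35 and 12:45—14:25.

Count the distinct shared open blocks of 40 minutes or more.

Gita → UTC: 07:00–08:15, 09:10–10:45, 12:15–13:30, 13:40–14:20.
Chen → UTC: 05:40–06:35, 08:45–10:25.
Gita ∩ Chen: 09:10–10:25.
Windows ≥ 40 min: 09:10–10:25.
That's 1 window.

1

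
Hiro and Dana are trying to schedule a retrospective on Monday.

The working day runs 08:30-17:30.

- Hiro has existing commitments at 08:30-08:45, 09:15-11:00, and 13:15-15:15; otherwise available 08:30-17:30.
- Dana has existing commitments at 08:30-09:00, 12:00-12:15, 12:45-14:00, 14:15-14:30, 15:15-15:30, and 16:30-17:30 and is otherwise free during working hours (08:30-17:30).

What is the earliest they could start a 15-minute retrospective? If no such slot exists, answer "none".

09:00

Hiro free within 08:30–17:30: 08:45–09:15, 11:00–13:15, 15:15–17:30.
Dana free within 08:30–17:30: 09:00–12:00, 12:15–12:45, 14:00–14:15, 14:30–15:15, 15:30–16:30.
Hiro ∩ Dana: 09:00–09:15, 11:00–12:00, 12:15–12:45, 15:30–16:30.
Windows ≥ 15 min: 09:00–09:15, 11:00–12:00, 12:15–12:45, 15:30–16:30.
Earliest such window starts at 09:00.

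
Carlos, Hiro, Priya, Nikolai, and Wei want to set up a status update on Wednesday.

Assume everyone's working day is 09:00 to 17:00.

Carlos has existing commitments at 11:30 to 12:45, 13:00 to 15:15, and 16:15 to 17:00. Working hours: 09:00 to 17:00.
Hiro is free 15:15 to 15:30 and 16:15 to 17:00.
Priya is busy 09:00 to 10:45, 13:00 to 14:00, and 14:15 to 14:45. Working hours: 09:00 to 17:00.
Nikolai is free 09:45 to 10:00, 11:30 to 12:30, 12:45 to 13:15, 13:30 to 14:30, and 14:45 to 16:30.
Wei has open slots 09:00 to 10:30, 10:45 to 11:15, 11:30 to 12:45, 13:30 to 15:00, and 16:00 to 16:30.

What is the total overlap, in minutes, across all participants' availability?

0 minutes

Carlos free within 09:00–17:00: 09:00–11:30, 12:45–13:00, 15:15–16:15.
Priya free within 09:00–17:00: 10:45–13:00, 14:00–14:15, 14:45–17:00.
Carlos ∩ Hiro: 15:15–15:30.
Carlos ∩ Hiro ∩ Priya: 15:15–15:30.
Carlos ∩ Hiro ∩ Priya ∩ Nikolai: 15:15–15:30.
Carlos ∩ Hiro ∩ Priya ∩ Nikolai ∩ Wei: (none).
Total common minutes: 0.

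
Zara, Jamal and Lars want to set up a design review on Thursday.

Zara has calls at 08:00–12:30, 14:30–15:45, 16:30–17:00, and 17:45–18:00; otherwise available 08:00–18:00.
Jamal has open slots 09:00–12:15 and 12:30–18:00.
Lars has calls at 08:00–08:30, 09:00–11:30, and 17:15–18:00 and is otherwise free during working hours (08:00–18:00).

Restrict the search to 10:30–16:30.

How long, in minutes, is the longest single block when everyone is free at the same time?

120 minutes

Zara free within 08:00–18:00: 12:30–14:30, 15:45–16:30, 17:00–17:45.
Lars free within 08:00–18:00: 08:30–09:00, 11:30–17:15.
Zara ∩ Jamal: 12:30–14:30, 15:45–16:30, 17:00–17:45.
Zara ∩ Jamal ∩ Lars: 12:30–14:30, 15:45–16:30, 17:00–17:15.
Restricted to 10:30–16:30: 12:30–14:30, 15:45–16:30.
Common window lengths: 120, 45 min; longest is 120.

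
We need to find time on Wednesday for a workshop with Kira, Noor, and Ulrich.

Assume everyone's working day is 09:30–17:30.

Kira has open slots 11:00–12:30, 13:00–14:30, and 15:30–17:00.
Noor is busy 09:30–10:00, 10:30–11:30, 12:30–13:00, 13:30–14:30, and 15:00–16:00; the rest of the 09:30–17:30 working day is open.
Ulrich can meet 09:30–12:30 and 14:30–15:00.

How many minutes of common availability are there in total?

Noor free within 09:30–17:30: 10:00–10:30, 11:30–12:30, 13:00–13:30, 14:30–15:00, 16:00–17:30.
Kira ∩ Noor: 11:30–12:30, 13:00–13:30, 16:00–17:00.
Kira ∩ Noor ∩ Ulrich: 11:30–12:30.
Total common minutes: 60.

60 minutes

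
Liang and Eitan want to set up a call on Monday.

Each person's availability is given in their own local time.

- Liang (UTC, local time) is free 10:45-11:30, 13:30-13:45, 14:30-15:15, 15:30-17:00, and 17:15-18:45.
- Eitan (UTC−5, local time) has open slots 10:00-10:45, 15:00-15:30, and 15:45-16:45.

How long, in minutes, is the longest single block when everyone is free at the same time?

Liang → UTC: 10:45–11:30, 13:30–13:45, 14:30–15:15, 15:30–17:00, 17:15–18:45.
Eitan → UTC: 15:00–15:45, 20:00–20:30, 20:45–21:45.
Liang ∩ Eitan: 15:00–15:15, 15:30–15:45.
Common window lengths: 15, 15 min; longest is 15.

15 minutes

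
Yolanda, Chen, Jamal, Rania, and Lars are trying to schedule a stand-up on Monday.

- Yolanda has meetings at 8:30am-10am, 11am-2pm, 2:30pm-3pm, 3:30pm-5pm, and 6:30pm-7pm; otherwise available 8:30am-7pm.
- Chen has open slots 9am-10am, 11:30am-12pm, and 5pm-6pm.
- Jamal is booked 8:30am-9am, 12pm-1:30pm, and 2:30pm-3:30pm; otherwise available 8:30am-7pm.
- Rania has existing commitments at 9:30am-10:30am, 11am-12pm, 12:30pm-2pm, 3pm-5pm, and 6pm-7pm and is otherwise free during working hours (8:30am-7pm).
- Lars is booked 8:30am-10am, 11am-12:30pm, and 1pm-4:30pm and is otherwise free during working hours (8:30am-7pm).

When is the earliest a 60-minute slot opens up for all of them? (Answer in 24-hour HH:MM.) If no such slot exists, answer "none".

17:00

Yolanda free within 08:30–19:00: 10:00–11:00, 14:00–14:30, 15:00–15:30, 17:00–18:30.
Jamal free within 08:30–19:00: 09:00–12:00, 13:30–14:30, 15:30–19:00.
Rania free within 08:30–19:00: 08:30–09:30, 10:30–11:00, 12:00–12:30, 14:00–15:00, 17:00–18:00.
Lars free within 08:30–19:00: 10:00–11:00, 12:30–13:00, 16:30–19:00.
Yolanda ∩ Chen: 17:00–18:00.
Yolanda ∩ Chen ∩ Jamal: 17:00–18:00.
Yolanda ∩ Chen ∩ Jamal ∩ Rania: 17:00–18:00.
Yolanda ∩ Chen ∩ Jamal ∩ Rania ∩ Lars: 17:00–18:00.
Windows ≥ 60 min: 17:00–18:00.
Earliest such window starts at 17:00.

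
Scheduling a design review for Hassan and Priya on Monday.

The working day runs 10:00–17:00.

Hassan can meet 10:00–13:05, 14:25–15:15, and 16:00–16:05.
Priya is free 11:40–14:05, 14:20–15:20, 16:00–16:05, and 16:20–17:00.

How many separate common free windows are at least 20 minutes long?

2

Hassan ∩ Priya: 11:40–13:05, 14:25–15:15, 16:00–16:05.
Windows ≥ 20 min: 11:40–13:05, 14:25–15:15.
That's 2 windows.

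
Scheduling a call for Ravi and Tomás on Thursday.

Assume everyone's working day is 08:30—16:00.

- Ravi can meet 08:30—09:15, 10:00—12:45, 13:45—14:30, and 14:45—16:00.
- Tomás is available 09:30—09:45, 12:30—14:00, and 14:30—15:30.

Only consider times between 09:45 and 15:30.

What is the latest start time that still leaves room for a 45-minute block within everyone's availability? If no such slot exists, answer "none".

14:45

Ravi ∩ Tomás: 12:30–12:45, 13:45–14:00, 14:45–15:30.
Restricted to 09:45–15:30: 12:30–12:45, 13:45–14:00, 14:45–15:30.
Windows ≥ 45 min: 14:45–15:30.
Latest start in the last window 14:45–15:30 is 15:30 − 45 min = 14:45.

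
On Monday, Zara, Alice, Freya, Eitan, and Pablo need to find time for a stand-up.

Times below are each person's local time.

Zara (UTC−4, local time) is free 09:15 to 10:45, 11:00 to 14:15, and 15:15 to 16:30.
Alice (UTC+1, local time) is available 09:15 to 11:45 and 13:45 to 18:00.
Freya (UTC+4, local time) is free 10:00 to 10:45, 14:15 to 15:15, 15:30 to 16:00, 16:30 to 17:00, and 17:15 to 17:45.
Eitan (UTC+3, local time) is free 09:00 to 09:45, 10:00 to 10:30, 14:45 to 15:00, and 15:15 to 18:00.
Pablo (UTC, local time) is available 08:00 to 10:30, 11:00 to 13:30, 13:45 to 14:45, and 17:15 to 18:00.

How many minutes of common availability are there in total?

Zara → UTC: 13:15–14:45, 15:00–18:15, 19:15–20:30.
Alice → UTC: 08:15–10:45, 12:45–17:00.
Freya → UTC: 06:00–06:45, 10:15–11:15, 11:30–12:00, 12:30–13:00, 13:15–13:45.
Eitan → UTC: 06:00–06:45, 07:00–07:30, 11:45–12:00, 12:15–15:00.
Pablo → UTC: 08:00–10:30, 11:00–13:30, 13:45–14:45, 17:15–18:00.
Zara ∩ Alice: 13:15–14:45, 15:00–17:00.
Zara ∩ Alice ∩ Freya: 13:15–13:45.
Zara ∩ Alice ∩ Freya ∩ Eitan: 13:15–13:45.
Zara ∩ Alice ∩ Freya ∩ Eitan ∩ Pablo: 13:15–13:30.
Total common minutes: 15.

15 minutes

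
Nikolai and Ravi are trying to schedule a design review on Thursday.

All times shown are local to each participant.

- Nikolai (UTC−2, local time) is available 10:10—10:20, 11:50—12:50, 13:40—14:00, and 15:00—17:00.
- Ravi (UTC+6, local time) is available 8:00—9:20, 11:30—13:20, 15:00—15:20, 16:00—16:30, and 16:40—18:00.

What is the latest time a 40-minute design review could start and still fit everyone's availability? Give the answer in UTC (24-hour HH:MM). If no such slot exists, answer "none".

none

Nikolai → UTC: 12:10–12:20, 13:50–14:50, 15:40–16:00, 17:00–19:00.
Ravi → UTC: 02:00–03:20, 05:30–07:20, 09:00–09:20, 10:00–10:30, 10:40–12:00.
Nikolai ∩ Ravi: (none).
Windows ≥ 40 min: (none).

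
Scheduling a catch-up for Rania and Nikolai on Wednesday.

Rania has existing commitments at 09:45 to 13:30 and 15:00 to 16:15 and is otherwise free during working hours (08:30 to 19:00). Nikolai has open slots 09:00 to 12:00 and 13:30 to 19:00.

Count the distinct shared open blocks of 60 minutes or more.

Rania free within 08:30–19:00: 08:30–09:45, 13:30–15:00, 16:15–19:00.
Rania ∩ Nikolai: 09:00–09:45, 13:30–15:00, 16:15–19:00.
Windows ≥ 60 min: 13:30–15:00, 16:15–19:00.
That's 2 windows.

2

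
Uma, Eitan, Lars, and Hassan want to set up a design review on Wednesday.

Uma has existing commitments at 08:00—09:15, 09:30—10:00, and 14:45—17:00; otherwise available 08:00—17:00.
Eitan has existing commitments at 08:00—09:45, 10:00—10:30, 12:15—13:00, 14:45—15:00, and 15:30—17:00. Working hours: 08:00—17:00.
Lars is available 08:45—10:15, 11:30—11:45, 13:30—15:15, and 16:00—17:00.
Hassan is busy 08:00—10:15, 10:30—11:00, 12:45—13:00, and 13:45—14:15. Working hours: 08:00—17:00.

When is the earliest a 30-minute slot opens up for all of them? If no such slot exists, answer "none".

Uma free within 08:00–17:00: 09:15–09:30, 10:00–14:45.
Eitan free within 08:00–17:00: 09:45–10:00, 10:30–12:15, 13:00–14:45, 15:00–15:30.
Hassan free within 08:00–17:00: 10:15–10:30, 11:00–12:45, 13:00–13:45, 14:15–17:00.
Uma ∩ Eitan: 10:30–12:15, 13:00–14:45.
Uma ∩ Eitan ∩ Lars: 11:30–11:45, 13:30–14:45.
Uma ∩ Eitan ∩ Lars ∩ Hassan: 11:30–11:45, 13:30–13:45, 14:15–14:45.
Windows ≥ 30 min: 14:15–14:45.
Earliest such window starts at 14:15.

14:15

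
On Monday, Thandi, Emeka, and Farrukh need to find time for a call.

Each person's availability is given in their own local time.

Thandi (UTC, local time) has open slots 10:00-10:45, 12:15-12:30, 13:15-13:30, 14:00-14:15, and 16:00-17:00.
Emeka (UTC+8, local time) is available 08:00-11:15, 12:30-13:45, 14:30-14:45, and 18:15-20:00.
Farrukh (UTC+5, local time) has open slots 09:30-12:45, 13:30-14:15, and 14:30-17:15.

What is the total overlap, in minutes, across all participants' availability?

30 minutes

Thandi → UTC: 10:00–10:45, 12:15–12:30, 13:15–13:30, 14:00–14:15, 16:00–17:00.
Emeka → UTC: 00:00–03:15, 04:30–05:45, 06:30–06:45, 10:15–12:00.
Farrukh → UTC: 04:30–07:45, 08:30–09:15, 09:30–12:15.
Thandi ∩ Emeka: 10:15–10:45.
Thandi ∩ Emeka ∩ Farrukh: 10:15–10:45.
Total common minutes: 30.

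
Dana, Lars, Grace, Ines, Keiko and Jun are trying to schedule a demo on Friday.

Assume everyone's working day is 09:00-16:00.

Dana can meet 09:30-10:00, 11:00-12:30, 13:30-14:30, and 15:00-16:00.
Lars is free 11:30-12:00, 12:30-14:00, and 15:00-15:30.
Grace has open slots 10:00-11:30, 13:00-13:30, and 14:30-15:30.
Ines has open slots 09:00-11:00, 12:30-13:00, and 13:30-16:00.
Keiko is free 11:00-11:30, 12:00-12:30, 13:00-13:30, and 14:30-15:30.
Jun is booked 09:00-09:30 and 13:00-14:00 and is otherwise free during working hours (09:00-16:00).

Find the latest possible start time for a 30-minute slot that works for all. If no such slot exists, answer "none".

15:00

Jun free within 09:00–16:00: 09:30–13:00, 14:00–16:00.
Dana ∩ Lars: 11:30–12:00, 13:30–14:00, 15:00–15:30.
Dana ∩ Lars ∩ Grace: 15:00–15:30.
Dana ∩ Lars ∩ Grace ∩ Ines: 15:00–15:30.
Dana ∩ Lars ∩ Grace ∩ Ines ∩ Keiko: 15:00–15:30.
Dana ∩ Lars ∩ Grace ∩ Ines ∩ Keiko ∩ Jun: 15:00–15:30.
Windows ≥ 30 min: 15:00–15:30.
Latest start in the last window 15:00–15:30 is 15:30 − 30 min = 15:00.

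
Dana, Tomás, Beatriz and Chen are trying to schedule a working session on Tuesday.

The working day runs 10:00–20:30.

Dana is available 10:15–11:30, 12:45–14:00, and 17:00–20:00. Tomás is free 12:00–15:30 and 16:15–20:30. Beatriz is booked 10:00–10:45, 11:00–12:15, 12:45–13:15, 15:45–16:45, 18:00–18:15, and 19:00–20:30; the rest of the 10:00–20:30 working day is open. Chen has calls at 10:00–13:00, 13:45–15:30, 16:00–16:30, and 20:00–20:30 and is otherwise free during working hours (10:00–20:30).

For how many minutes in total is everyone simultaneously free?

135 minutes

Beatriz free within 10:00–20:30: 10:45–11:00, 12:15–12:45, 13:15–15:45, 16:45–18:00, 18:15–19:00.
Chen free within 10:00–20:30: 13:00–13:45, 15:30–16:00, 16:30–20:00.
Dana ∩ Tomás: 12:45–14:00, 17:00–20:00.
Dana ∩ Tomás ∩ Beatriz: 13:15–14:00, 17:00–18:00, 18:15–19:00.
Dana ∩ Tomás ∩ Beatriz ∩ Chen: 13:15–13:45, 17:00–18:00, 18:15–19:00.
Total common minutes: 30 + 60 + 45 = 135.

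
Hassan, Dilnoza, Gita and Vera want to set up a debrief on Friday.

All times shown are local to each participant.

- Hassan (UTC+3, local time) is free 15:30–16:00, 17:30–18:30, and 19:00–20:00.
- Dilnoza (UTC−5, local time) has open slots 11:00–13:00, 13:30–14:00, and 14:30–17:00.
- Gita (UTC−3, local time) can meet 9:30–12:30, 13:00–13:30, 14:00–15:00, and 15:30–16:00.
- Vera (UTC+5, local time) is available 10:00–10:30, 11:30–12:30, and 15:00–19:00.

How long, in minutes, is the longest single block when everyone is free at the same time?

0 minutes

Hassan → UTC: 12:30–13:00, 14:30–15:30, 16:00–17:00.
Dilnoza → UTC: 16:00–18:00, 18:30–19:00, 19:30–22:00.
Gita → UTC: 12:30–15:30, 16:00–16:30, 17:00–18:00, 18:30–19:00.
Vera → UTC: 05:00–05:30, 06:30–07:30, 10:00–14:00.
Hassan ∩ Dilnoza: 16:00–17:00.
Hassan ∩ Dilnoza ∩ Gita: 16:00–16:30.
Hassan ∩ Dilnoza ∩ Gita ∩ Vera: (none).
No common window.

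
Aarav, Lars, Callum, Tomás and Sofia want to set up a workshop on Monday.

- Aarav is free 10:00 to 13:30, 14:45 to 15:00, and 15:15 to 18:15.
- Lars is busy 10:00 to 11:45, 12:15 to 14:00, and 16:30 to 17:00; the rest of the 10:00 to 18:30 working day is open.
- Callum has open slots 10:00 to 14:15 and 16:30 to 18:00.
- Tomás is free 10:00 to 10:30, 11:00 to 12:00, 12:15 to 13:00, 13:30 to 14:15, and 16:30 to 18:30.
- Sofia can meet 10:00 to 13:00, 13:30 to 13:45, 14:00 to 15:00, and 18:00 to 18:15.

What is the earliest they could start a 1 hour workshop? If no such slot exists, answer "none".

Lars free within 10:00–18:30: 11:45–12:15, 14:00–16:30, 17:00–18:30.
Aarav ∩ Lars: 11:45–12:15, 14:45–15:00, 15:15–16:30, 17:00–18:15.
Aarav ∩ Lars ∩ Callum: 11:45–12:15, 17:00–18:00.
Aarav ∩ Lars ∩ Callum ∩ Tomás: 11:45–12:00, 17:00–18:00.
Aarav ∩ Lars ∩ Callum ∩ Tomás ∩ Sofia: 11:45–12:00.
Windows ≥ 60 min: (none).

none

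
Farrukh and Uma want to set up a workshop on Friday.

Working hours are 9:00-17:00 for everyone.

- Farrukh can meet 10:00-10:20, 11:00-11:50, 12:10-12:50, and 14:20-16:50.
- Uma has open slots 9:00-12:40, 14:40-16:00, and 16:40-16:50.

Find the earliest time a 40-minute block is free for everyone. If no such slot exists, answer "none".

11:00

Farrukh ∩ Uma: 10:00–10:20, 11:00–11:50, 12:10–12:40, 14:40–16:00, 16:40–16:50.
Windows ≥ 40 min: 11:00–11:50, 14:40–16:00.
Earliest such window starts at 11:00.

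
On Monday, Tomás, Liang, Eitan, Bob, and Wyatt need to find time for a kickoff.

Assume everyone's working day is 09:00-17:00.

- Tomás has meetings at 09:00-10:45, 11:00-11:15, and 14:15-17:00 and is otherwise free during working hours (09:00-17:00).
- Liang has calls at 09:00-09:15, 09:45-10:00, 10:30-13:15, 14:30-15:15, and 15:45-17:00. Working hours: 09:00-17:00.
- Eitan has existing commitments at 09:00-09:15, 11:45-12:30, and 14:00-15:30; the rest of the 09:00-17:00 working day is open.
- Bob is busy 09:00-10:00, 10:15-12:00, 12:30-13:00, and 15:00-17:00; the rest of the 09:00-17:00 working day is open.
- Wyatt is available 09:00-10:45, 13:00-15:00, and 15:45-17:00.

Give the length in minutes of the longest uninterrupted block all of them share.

Tomás free within 09:00–17:00: 10:45–11:00, 11:15–14:15.
Liang free within 09:00–17:00: 09:15–09:45, 10:00–10:30, 13:15–14:30, 15:15–15:45.
Eitan free within 09:00–17:00: 09:15–11:45, 12:30–14:00, 15:30–17:00.
Bob free within 09:00–17:00: 10:00–10:15, 12:00–12:30, 13:00–15:00.
Tomás ∩ Liang: 13:15–14:15.
Tomás ∩ Liang ∩ Eitan: 13:15–14:00.
Tomás ∩ Liang ∩ Eitan ∩ Bob: 13:15–14:00.
Tomás ∩ Liang ∩ Eitan ∩ Bob ∩ Wyatt: 13:15–14:00.
Single common window of 45 minutes.

45 minutes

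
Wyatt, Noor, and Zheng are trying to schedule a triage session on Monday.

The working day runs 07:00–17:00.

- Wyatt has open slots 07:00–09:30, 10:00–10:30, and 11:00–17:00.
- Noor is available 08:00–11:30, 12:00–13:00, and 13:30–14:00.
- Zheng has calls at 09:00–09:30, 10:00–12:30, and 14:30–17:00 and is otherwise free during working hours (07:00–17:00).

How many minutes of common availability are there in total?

120 minutes

Zheng free within 07:00–17:00: 07:00–09:00, 09:30–10:00, 12:30–14:30.
Wyatt ∩ Noor: 08:00–09:30, 10:00–10:30, 11:00–11:30, 12:00–13:00, 13:30–14:00.
Wyatt ∩ Noor ∩ Zheng: 08:00–09:00, 12:30–13:00, 13:30–14:00.
Total common minutes: 60 + 30 + 30 = 120.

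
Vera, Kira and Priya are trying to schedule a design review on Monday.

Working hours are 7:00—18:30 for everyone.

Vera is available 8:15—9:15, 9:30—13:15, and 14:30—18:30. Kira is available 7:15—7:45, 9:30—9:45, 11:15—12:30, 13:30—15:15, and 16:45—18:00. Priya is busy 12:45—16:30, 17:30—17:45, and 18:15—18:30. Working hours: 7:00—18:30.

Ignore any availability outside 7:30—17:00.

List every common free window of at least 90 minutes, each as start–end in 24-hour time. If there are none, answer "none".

none

Priya free within 07:00–18:30: 07:00–12:45, 16:30–17:30, 17:45–18:15.
Vera ∩ Kira: 09:30–09:45, 11:15–12:30, 14:30–15:15, 16:45–18:00.
Vera ∩ Kira ∩ Priya: 09:30–09:45, 11:15–12:30, 16:45–17:30, 17:45–18:00.
Restricted to 07:30–17:00: 09:30–09:45, 11:15–12:30, 16:45–17:00.
Windows ≥ 90 min: (none).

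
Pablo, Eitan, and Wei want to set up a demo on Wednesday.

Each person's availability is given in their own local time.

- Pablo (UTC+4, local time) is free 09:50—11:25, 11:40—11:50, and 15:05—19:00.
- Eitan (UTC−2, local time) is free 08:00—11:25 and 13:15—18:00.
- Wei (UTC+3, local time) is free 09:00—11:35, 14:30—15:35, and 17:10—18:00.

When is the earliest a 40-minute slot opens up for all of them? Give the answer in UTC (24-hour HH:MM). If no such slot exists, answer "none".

11:30

Pablo → UTC: 05:50–07:25, 07:40–07:50, 11:05–15:00.
Eitan → UTC: 10:00–13:25, 15:15–20:00.
Wei → UTC: 06:00–08:35, 11:30–12:35, 14:10–15:00.
Pablo ∩ Eitan: 11:05–13:25.
Pablo ∩ Eitan ∩ Wei: 11:30–12:35.
Windows ≥ 40 min: 11:30–12:35.
Earliest such window starts at 11:30.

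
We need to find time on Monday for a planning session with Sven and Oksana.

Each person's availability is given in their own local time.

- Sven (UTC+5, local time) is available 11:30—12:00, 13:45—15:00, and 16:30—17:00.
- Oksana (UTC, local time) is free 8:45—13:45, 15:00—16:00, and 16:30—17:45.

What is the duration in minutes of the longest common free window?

Sven → UTC: 06:30–07:00, 08:45–10:00, 11:30–12:00.
Oksana → UTC: 08:45–13:45, 15:00–16:00, 16:30–17:45.
Sven ∩ Oksana: 08:45–10:00, 11:30–12:00.
Common window lengths: 75, 30 min; longest is 75.

75 minutes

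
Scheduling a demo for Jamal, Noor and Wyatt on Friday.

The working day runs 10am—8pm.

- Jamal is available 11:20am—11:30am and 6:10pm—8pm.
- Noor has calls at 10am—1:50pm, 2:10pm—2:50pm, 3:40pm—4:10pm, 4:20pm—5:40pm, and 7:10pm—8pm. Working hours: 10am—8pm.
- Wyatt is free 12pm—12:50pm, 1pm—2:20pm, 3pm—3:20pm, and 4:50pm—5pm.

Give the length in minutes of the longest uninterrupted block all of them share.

0 minutes

Noor free within 10:00–20:00: 13:50–14:10, 14:50–15:40, 16:10–16:20, 17:40–19:10.
Jamal ∩ Noor: 18:10–19:10.
Jamal ∩ Noor ∩ Wyatt: (none).
No common window.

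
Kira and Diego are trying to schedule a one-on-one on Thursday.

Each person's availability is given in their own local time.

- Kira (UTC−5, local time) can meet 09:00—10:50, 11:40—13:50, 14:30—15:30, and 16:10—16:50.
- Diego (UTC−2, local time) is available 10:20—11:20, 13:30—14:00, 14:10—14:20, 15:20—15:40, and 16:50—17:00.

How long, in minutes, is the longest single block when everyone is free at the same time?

20 minutes

Kira → UTC: 14:00–15:50, 16:40–18:50, 19:30–20:30, 21:10–21:50.
Diego → UTC: 12:20–13:20, 15:30–16:00, 16:10–16:20, 17:20–17:40, 18:50–19:00.
Kira ∩ Diego: 15:30–15:50, 17:20–17:40.
Common window lengths: 20, 20 min; longest is 20.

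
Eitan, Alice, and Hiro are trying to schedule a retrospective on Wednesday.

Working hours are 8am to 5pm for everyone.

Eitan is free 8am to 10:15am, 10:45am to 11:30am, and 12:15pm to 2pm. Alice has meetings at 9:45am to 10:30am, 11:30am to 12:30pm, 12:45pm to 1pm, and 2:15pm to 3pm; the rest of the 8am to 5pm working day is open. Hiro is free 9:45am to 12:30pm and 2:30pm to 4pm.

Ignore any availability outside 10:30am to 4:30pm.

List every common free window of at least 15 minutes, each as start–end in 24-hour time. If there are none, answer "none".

Alice free within 08:00–17:00: 08:00–09:45, 10:30–11:30, 12:30–12:45, 13:00–14:15, 15:00–17:00.
Eitan ∩ Alice: 08:00–09:45, 10:45–11:30, 12:30–12:45, 13:00–14:00.
Eitan ∩ Alice ∩ Hiro: 10:45–11:30.
Restricted to 10:30–16:30: 10:45–11:30.
Windows ≥ 15 min: 10:45–11:30.

10:45–11:30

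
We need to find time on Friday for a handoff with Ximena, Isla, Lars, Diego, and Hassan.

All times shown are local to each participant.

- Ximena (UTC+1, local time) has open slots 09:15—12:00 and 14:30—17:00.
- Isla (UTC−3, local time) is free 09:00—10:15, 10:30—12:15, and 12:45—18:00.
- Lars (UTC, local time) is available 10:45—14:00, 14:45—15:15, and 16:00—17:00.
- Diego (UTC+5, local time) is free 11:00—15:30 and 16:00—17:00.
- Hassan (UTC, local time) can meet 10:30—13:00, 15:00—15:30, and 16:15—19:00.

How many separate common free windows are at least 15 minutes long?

0

Ximena → UTC: 08:15–11:00, 13:30–16:00.
Isla → UTC: 12:00–13:15, 13:30–15:15, 15:45–21:00.
Lars → UTC: 10:45–14:00, 14:45–15:15, 16:00–17:00.
Diego → UTC: 06:00–10:30, 11:00–12:00.
Hassan → UTC: 10:30–13:00, 15:00–15:30, 16:15–19:00.
Ximena ∩ Isla: 13:30–15:15, 15:45–16:00.
Ximena ∩ Isla ∩ Lars: 13:30–14:00, 14:45–15:15.
Ximena ∩ Isla ∩ Lars ∩ Diego: (none).
Ximena ∩ Isla ∩ Lars ∩ Diego ∩ Hassan: (none).
Windows ≥ 15 min: (none).
That's 0 windows.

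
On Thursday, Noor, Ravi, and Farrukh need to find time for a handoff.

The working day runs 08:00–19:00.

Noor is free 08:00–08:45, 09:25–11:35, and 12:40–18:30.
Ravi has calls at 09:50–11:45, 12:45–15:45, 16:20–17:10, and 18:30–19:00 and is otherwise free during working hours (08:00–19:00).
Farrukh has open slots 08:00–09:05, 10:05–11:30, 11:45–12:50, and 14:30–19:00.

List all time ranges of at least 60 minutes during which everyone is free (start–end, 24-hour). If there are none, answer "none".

17:10–18:30

Ravi free within 08:00–19:00: 08:00–09:50, 11:45–12:45, 15:45–16:20, 17:10–18:30.
Noor ∩ Ravi: 08:00–08:45, 09:25–09:50, 12:40–12:45, 15:45–16:20, 17:10–18:30.
Noor ∩ Ravi ∩ Farrukh: 08:00–08:45, 12:40–12:45, 15:45–16:20, 17:10–18:30.
Windows ≥ 60 min: 17:10–18:30.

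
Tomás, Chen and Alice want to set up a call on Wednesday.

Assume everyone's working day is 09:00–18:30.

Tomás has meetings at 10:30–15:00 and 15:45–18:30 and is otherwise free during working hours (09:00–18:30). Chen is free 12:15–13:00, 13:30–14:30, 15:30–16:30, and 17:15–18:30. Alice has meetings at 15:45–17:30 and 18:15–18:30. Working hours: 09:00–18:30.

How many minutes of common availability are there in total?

15 minutes

Tomás free within 09:00–18:30: 09:00–10:30, 15:00–15:45.
Alice free within 09:00–18:30: 09:00–15:45, 17:30–18:15.
Tomás ∩ Chen: 15:30–15:45.
Tomás ∩ Chen ∩ Alice: 15:30–15:45.
Total common minutes: 15.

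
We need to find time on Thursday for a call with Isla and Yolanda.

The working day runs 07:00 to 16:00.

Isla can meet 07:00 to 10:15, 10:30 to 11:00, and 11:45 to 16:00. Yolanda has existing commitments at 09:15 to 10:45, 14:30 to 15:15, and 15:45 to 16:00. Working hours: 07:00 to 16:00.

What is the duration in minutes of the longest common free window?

165 minutes

Yolanda free within 07:00–16:00: 07:00–09:15, 10:45–14:30, 15:15–15:45.
Isla ∩ Yolanda: 07:00–09:15, 10:45–11:00, 11:45–14:30, 15:15–15:45.
Common window lengths: 135, 15, 165, 30 min; longest is 165.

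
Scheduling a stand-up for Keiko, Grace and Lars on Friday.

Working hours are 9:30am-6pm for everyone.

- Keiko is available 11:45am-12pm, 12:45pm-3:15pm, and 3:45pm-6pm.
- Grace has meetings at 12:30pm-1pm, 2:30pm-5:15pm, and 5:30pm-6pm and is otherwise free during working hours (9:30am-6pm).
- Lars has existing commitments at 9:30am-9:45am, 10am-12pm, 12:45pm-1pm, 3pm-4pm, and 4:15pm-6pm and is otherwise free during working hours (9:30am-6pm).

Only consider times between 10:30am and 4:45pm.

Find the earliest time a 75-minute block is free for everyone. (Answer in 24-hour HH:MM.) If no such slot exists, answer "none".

Grace free within 09:30–18:00: 09:30–12:30, 13:00–14:30, 17:15–17:30.
Lars free within 09:30–18:00: 09:45–10:00, 12:00–12:45, 13:00–15:00, 16:00–16:15.
Keiko ∩ Grace: 11:45–12:00, 13:00–14:30, 17:15–17:30.
Keiko ∩ Grace ∩ Lars: 13:00–14:30.
Restricted to 10:30–16:45: 13:00–14:30.
Windows ≥ 75 min: 13:00–14:30.
Earliest such window starts at 13:00.

13:00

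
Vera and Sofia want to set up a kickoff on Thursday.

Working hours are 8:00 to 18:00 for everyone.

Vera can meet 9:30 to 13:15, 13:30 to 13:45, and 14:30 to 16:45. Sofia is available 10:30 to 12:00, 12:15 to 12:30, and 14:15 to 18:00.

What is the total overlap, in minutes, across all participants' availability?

Vera ∩ Sofia: 10:30–12:00, 12:15–12:30, 14:30–16:45.
Total common minutes: 90 + 15 + 135 = 240.

240 minutes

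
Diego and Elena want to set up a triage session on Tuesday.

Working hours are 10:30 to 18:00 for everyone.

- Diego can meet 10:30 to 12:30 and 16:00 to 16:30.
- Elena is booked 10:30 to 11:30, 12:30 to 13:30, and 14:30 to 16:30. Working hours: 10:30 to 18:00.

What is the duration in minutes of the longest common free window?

Elena free within 10:30–18:00: 11:30–12:30, 13:30–14:30, 16:30–18:00.
Diego ∩ Elena: 11:30–12:30.
Single common window of 60 minutes.

60 minutes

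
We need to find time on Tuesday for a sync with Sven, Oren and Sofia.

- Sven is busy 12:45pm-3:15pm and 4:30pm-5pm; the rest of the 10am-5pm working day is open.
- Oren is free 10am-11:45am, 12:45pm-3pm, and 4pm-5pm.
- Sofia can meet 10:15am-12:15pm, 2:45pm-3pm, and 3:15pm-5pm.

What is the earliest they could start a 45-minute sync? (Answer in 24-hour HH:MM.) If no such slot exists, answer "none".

10:15

Sven free within 10:00–17:00: 10:00–12:45, 15:15–16:30.
Sven ∩ Oren: 10:00–11:45, 16:00–16:30.
Sven ∩ Oren ∩ Sofia: 10:15–11:45, 16:00–16:30.
Windows ≥ 45 min: 10:15–11:45.
Earliest such window starts at 10:15.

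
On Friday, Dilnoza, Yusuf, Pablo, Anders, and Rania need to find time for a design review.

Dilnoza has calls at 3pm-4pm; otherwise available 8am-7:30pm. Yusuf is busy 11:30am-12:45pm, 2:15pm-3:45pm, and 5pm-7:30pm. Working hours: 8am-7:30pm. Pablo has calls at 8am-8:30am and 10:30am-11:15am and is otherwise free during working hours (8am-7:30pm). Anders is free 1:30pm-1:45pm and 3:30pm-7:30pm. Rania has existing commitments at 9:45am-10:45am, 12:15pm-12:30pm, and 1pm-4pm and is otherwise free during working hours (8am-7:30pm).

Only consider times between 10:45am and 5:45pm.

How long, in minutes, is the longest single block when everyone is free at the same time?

Dilnoza free within 08:00–19:30: 08:00–15:00, 16:00–19:30.
Yusuf free within 08:00–19:30: 08:00–11:30, 12:45–14:15, 15:45–17:00.
Pablo free within 08:00–19:30: 08:30–10:30, 11:15–19:30.
Rania free within 08:00–19:30: 08:00–09:45, 10:45–12:15, 12:30–13:00, 16:00–19:30.
Dilnoza ∩ Yusuf: 08:00–11:30, 12:45–14:15, 16:00–17:00.
Dilnoza ∩ Yusuf ∩ Pablo: 08:30–10:30, 11:15–11:30, 12:45–14:15, 16:00–17:00.
Dilnoza ∩ Yusuf ∩ Pablo ∩ Anders: 13:30–13:45, 16:00–17:00.
Dilnoza ∩ Yusuf ∩ Pablo ∩ Anders ∩ Rania: 16:00–17:00.
Restricted to 10:45–17:45: 16:00–17:00.
Single common window of 60 minutes.

60 minutes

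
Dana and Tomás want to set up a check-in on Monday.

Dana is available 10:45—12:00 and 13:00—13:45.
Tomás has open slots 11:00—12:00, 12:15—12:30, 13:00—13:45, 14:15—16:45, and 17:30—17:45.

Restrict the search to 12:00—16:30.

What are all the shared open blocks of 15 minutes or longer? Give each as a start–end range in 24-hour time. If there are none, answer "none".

Dana ∩ Tomás: 11:00–12:00, 13:00–13:45.
Restricted to 12:00–16:30: 13:00–13:45.
Windows ≥ 15 min: 13:00–13:45.

13:00–13:45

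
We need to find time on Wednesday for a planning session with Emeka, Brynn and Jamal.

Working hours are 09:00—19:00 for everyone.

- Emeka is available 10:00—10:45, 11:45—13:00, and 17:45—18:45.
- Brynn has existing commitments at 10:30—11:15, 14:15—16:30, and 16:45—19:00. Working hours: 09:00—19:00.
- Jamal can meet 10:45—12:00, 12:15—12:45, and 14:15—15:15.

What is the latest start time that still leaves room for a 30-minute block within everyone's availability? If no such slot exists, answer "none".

Brynn free within 09:00–19:00: 09:00–10:30, 11:15–14:15, 16:30–16:45.
Emeka ∩ Brynn: 10:00–10:30, 11:45–13:00.
Emeka ∩ Brynn ∩ Jamal: 11:45–12:00, 12:15–12:45.
Windows ≥ 30 min: 12:15–12:45.
Latest start in the last window 12:15–12:45 is 12:45 − 30 min = 12:15.

12:15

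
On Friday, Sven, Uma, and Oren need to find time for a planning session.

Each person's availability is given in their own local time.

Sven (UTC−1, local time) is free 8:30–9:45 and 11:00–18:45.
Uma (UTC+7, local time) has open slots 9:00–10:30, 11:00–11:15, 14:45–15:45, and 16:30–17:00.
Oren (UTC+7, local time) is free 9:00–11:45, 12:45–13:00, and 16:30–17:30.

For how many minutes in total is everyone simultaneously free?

Sven → UTC: 09:30–10:45, 12:00–19:45.
Uma → UTC: 02:00–03:30, 04:00–04:15, 07:45–08:45, 09:30–10:00.
Oren → UTC: 02:00–04:45, 05:45–06:00, 09:30–10:30.
Sven ∩ Uma: 09:30–10:00.
Sven ∩ Uma ∩ Oren: 09:30–10:00.
Total common minutes: 30.

30 minutes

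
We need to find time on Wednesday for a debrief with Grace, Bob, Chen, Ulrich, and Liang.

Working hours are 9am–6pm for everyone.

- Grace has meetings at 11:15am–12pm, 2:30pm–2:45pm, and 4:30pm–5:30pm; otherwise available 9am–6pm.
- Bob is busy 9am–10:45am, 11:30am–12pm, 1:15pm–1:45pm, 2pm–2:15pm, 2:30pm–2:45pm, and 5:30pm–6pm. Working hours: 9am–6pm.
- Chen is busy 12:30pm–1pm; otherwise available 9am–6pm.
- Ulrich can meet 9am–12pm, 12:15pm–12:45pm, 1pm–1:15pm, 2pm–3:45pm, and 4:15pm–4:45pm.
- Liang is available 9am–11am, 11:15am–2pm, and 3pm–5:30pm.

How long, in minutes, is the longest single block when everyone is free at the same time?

45 minutes

Grace free within 09:00–18:00: 09:00–11:15, 12:00–14:30, 14:45–16:30, 17:30–18:00.
Bob free within 09:00–18:00: 10:45–11:30, 12:00–13:15, 13:45–14:00, 14:15–14:30, 14:45–17:30.
Chen free within 09:00–18:00: 09:00–12:30, 13:00–18:00.
Grace ∩ Bob: 10:45–11:15, 12:00–13:15, 13:45–14:00, 14:15–14:30, 14:45–16:30.
Grace ∩ Bob ∩ Chen: 10:45–11:15, 12:00–12:30, 13:00–13:15, 13:45–14:00, 14:15–14:30, 14:45–16:30.
Grace ∩ Bob ∩ Chen ∩ Ulrich: 10:45–11:15, 12:15–12:30, 13:00–13:15, 14:15–14:30, 14:45–15:45, 16:15–16:30.
Grace ∩ Bob ∩ Chen ∩ Ulrich ∩ Liang: 10:45–11:00, 12:15–12:30, 13:00–13:15, 15:00–15:45, 16:15–16:30.
Common window lengths: 15, 15, 15, 45, 15 min; longest is 45.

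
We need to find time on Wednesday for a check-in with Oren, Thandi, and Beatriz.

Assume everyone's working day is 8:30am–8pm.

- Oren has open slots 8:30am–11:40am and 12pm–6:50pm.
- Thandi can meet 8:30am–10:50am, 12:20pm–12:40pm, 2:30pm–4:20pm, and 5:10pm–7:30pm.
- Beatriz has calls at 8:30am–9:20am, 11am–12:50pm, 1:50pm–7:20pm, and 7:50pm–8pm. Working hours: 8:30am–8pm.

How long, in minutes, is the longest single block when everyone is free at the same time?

Beatriz free within 08:30–20:00: 09:20–11:00, 12:50–13:50, 19:20–19:50.
Oren ∩ Thandi: 08:30–10:50, 12:20–12:40, 14:30–16:20, 17:10–18:50.
Oren ∩ Thandi ∩ Beatriz: 09:20–10:50.
Single common window of 90 minutes.

90 minutes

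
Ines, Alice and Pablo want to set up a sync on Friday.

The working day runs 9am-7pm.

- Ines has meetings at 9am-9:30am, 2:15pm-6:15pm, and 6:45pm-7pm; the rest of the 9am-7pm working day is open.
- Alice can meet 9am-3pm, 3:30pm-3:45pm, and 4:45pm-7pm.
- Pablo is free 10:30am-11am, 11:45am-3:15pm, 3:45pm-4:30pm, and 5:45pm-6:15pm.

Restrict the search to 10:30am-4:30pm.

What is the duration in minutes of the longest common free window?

Ines free within 09:00–19:00: 09:30–14:15, 18:15–18:45.
Ines ∩ Alice: 09:30–14:15, 18:15–18:45.
Ines ∩ Alice ∩ Pablo: 10:30–11:00, 11:45–14:15.
Restricted to 10:30–16:30: 10:30–11:00, 11:45–14:15.
Common window lengths: 30, 150 min; longest is 150.

150 minutes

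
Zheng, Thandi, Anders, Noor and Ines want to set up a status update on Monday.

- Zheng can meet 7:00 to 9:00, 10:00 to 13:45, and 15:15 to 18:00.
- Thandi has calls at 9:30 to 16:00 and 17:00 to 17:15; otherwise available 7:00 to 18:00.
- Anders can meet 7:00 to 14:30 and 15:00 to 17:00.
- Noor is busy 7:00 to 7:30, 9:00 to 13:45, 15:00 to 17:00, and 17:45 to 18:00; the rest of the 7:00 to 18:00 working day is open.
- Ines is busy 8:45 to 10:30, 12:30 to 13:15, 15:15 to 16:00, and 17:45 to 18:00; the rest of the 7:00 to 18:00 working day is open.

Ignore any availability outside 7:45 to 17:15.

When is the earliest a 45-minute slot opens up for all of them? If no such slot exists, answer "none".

Thandi free within 07:00–18:00: 07:00–09:30, 16:00–17:00, 17:15–18:00.
Noor free within 07:00–18:00: 07:30–09:00, 13:45–15:00, 17:00–17:45.
Ines free within 07:00–18:00: 07:00–08:45, 10:30–12:30, 13:15–15:15, 16:00–17:45.
Zheng ∩ Thandi: 07:00–09:00, 16:00–17:00, 17:15–18:00.
Zheng ∩ Thandi ∩ Anders: 07:00–09:00, 16:00–17:00.
Zheng ∩ Thandi ∩ Anders ∩ Noor: 07:30–09:00.
Zheng ∩ Thandi ∩ Anders ∩ Noor ∩ Ines: 07:30–08:45.
Restricted to 07:45–17:15: 07:45–08:45.
Windows ≥ 45 min: 07:45–08:45.
Earliest such window starts at 07:45.

07:45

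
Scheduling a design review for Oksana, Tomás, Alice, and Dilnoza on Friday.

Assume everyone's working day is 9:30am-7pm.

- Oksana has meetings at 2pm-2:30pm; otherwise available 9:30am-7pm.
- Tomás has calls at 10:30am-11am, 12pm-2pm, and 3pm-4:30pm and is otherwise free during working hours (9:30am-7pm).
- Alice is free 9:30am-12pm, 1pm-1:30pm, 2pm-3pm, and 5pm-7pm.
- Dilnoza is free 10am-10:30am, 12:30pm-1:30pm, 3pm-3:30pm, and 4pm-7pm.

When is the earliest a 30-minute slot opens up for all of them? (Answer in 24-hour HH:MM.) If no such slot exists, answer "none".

10:00

Oksana free within 09:30–19:00: 09:30–14:00, 14:30–19:00.
Tomás free within 09:30–19:00: 09:30–10:30, 11:00–12:00, 14:00–15:00, 16:30–19:00.
Oksana ∩ Tomás: 09:30–10:30, 11:00–12:00, 14:30–15:00, 16:30–19:00.
Oksana ∩ Tomás ∩ Alice: 09:30–10:30, 11:00–12:00, 14:30–15:00, 17:00–19:00.
Oksana ∩ Tomás ∩ Alice ∩ Dilnoza: 10:00–10:30, 17:00–19:00.
Windows ≥ 30 min: 10:00–10:30, 17:00–19:00.
Earliest such window starts at 10:00.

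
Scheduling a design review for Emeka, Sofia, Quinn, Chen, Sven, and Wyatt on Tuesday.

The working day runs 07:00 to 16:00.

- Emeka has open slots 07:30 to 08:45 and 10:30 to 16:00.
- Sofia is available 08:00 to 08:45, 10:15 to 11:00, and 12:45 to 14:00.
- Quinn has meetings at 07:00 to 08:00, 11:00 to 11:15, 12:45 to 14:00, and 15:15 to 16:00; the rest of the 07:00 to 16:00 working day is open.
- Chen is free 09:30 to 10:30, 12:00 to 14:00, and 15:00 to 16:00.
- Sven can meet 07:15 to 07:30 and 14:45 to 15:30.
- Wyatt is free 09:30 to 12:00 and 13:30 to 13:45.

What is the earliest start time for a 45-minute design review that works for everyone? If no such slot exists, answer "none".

Quinn free within 07:00–16:00: 08:00–11:00, 11:15–12:45, 14:00–15:15.
Emeka ∩ Sofia: 08:00–08:45, 10:30–11:00, 12:45–14:00.
Emeka ∩ Sofia ∩ Quinn: 08:00–08:45, 10:30–11:00.
Emeka ∩ Sofia ∩ Quinn ∩ Chen: (none).
Emeka ∩ Sofia ∩ Quinn ∩ Chen ∩ Sven: (none).
Emeka ∩ Sofia ∩ Quinn ∩ Chen ∩ Sven ∩ Wyatt: (none).
Windows ≥ 45 min: (none).

none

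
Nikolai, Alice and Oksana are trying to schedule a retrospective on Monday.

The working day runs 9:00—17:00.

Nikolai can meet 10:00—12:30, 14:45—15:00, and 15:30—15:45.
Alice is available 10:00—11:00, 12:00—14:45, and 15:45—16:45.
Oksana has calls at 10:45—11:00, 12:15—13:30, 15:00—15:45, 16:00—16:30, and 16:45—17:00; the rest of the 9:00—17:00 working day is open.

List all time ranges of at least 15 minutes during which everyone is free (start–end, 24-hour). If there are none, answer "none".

Oksana free within 09:00–17:00: 09:00–10:45, 11:00–12:15, 13:30–15:00, 15:45–16:00, 16:30–16:45.
Nikolai ∩ Alice: 10:00–11:00, 12:00–12:30.
Nikolai ∩ Alice ∩ Oksana: 10:00–10:45, 12:00–12:15.
Windows ≥ 15 min: 10:00–10:45, 12:00–12:15.

10:00–10:45, 12:00–12:15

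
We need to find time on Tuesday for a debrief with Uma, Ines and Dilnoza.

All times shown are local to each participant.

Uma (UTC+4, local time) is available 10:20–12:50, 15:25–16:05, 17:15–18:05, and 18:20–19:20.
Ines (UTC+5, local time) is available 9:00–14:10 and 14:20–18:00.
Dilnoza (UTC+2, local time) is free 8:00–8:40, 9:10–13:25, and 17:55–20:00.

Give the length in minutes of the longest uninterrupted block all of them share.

100 minutes

Uma → UTC: 06:20–08:50, 11:25–12:05, 13:15–14:05, 14:20–15:20.
Ines → UTC: 04:00–09:10, 09:20–13:00.
Dilnoza → UTC: 06:00–06:40, 07:10–11:25, 15:55–18:00.
Uma ∩ Ines: 06:20–08:50, 11:25–12:05.
Uma ∩ Ines ∩ Dilnoza: 06:20–06:40, 07:10–08:50.
Common window lengths: 20, 100 min; longest is 100.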